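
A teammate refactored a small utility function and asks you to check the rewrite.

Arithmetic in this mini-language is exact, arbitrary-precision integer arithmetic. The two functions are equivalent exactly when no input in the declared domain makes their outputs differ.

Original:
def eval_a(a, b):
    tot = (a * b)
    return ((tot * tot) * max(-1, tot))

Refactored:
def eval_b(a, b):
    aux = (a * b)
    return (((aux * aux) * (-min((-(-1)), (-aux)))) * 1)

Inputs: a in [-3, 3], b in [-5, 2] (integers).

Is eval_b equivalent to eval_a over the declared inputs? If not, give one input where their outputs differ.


Reading the diff, among the changes: local variable names differ, constant usage differs, arithmetic usage differs, min/max/abs usage differs.
Spot check at a=3, b=-5 — eval_a: tot=-15, then returns -225. eval_b: aux=-15, then returns -225. Both give -225.
Across all 56 domain points the two functions coincide.
verdict: equivalent


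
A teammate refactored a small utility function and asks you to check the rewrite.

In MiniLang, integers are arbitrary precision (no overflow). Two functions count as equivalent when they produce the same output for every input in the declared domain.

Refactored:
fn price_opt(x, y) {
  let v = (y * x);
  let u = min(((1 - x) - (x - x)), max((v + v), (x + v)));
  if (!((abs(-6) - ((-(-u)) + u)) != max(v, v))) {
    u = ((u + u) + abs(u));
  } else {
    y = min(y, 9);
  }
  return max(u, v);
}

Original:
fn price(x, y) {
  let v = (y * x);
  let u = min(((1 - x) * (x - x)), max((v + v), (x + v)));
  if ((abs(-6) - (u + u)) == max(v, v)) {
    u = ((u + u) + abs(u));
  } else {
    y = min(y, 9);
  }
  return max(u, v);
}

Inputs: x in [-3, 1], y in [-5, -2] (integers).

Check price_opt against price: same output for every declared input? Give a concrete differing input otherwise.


These are not equivalent — on x=-1, y=-2 the outputs split (2 vs 6).
price: v=2, then u=0, then ((abs(-6) - (u + u)) == max(v, v)) is false, then y=-2, then returns 2
price_opt: v=2, then u=2, then (!((abs(-6) - ((-(-u)) + u)) != max(v, v))) is true, then u=6, then returns 6
verdict: not equivalent; witness: x=-1, y=-2


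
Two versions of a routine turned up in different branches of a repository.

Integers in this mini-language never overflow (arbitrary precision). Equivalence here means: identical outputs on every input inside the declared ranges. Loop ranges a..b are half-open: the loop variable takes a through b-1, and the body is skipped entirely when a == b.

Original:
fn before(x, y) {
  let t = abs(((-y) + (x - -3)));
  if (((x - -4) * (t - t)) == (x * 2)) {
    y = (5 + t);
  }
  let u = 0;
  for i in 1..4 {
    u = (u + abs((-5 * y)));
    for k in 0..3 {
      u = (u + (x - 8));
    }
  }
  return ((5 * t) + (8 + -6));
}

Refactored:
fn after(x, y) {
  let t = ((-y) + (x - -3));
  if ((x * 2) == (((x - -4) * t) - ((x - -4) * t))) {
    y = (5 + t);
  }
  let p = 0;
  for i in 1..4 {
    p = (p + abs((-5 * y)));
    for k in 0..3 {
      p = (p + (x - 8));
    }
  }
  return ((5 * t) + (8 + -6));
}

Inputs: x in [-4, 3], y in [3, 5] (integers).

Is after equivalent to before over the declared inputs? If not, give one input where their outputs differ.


On input x=-4, y=3, before returns 22 while after returns -18.
verdict: not equivalent; witness: x=-4, y=3


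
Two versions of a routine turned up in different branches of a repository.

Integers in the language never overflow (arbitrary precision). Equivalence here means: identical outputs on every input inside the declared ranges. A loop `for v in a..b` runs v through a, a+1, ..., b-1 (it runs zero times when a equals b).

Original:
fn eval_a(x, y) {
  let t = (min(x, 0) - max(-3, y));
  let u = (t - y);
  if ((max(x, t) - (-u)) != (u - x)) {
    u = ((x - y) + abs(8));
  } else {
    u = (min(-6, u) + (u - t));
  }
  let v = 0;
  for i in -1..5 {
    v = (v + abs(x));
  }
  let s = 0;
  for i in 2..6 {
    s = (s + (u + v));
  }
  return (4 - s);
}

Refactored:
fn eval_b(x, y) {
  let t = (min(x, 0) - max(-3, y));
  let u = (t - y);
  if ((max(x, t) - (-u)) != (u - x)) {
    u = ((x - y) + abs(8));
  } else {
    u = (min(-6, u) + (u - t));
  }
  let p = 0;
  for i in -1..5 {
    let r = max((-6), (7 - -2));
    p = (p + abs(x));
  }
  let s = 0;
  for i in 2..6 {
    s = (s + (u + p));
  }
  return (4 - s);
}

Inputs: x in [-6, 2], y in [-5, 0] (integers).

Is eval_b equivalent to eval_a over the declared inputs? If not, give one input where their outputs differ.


Equivalent — the differences include constant usage differs, min/max/abs usage differs, statement counts differ, local variable names differ, arithmetic usage differs, yet no declared input distinguishes the two.
As a probe, take x=-2, y=-1: eval_a runs t = -1; u = 0; ((max(x, t) - (-u)) != (u - x)) -> true; u = 7; v = 0; [i=-1]; v = 2; [i=0]; v = 4; [i=1]; v = 6; [i=2]; v = 8; [i=3]; v = 10; [i=4]; v = 12; s = 0; [i=2]; s = 19; [i=3]; s = 38; [i=4]; s = 57; [i=5]; s = 76; return -72; eval_b runs t = -1; u = 0; ((max(x, t) - (-u)) != (u - x)) -> true; u = 7; p = 0; [i=-1]; r = 9; p = 2; [i=0]; r = 9; p = 4; [i=1]; r = 9; p = 6; [i=2]; r = 9; p = 8; [i=3]; r = 9; p = 10; [i=4]; r = 9; p = 12; s = 0; [i=2]; s = 19; [i=3]; s = 38; [i=4]; s = 57; [i=5]; s = 76; return -72; both end at -72.
Every one of the 54 inputs gives matching results.
verdict: equivalent


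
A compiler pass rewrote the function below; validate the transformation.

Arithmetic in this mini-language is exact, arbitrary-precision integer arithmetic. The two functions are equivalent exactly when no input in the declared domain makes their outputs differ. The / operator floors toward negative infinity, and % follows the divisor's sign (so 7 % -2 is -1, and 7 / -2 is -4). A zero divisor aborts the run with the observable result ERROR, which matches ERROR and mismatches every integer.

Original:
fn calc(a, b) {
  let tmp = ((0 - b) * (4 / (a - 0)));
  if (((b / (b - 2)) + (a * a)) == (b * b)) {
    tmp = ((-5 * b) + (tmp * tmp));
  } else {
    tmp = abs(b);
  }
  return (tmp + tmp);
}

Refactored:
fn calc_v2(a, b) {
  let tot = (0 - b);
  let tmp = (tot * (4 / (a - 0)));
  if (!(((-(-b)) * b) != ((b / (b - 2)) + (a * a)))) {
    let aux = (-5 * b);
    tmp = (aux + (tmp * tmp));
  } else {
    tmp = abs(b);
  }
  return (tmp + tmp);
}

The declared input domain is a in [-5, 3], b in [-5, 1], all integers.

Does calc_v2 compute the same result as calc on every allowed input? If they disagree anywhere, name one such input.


Although statement counts differ; local variable names differ; comparison usage differs; boolean connective usage differs, 63/63 inputs agree.
verdict: equivalent


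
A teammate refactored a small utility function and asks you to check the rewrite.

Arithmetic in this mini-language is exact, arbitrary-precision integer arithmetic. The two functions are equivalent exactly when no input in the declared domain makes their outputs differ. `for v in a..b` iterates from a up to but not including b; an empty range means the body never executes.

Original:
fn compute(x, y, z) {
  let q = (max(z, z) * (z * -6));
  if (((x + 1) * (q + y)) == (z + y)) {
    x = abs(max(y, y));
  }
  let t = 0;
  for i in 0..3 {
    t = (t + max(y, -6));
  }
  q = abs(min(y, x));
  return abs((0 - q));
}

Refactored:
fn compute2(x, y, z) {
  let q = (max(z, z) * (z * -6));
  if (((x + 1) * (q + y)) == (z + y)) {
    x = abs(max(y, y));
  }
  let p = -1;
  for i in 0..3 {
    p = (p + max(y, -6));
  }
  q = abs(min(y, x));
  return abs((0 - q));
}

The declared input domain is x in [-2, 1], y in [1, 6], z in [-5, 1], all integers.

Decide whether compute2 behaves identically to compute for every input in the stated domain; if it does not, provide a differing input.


The edit looks behavioral (`0` became `-1`), but over these ranges it never changes the outcome.
Tracing x=-1, y=5, z=-2: compute: q becomes -24; next (((x + 1) * (q + y)) == (z + y)) evaluates to false; next t becomes 0; next at i=0:; next t becomes 5; next at i=1:; next t becomes 10; next at i=2:; next t becomes 15; next q becomes 1; next final value 1 | compute2: q becomes -24; next (((x + 1) * (q + y)) == (z + y)) evaluates to false; next p becomes -1; next at i=0:; next p becomes 4; next at i=1:; next p becomes 9; next at i=2:; next p becomes 14; next q becomes 1; next final value 1 — matching result 1.
An exhaustive pass over the 168 declared inputs shows identical outputs.
verdict: equivalent


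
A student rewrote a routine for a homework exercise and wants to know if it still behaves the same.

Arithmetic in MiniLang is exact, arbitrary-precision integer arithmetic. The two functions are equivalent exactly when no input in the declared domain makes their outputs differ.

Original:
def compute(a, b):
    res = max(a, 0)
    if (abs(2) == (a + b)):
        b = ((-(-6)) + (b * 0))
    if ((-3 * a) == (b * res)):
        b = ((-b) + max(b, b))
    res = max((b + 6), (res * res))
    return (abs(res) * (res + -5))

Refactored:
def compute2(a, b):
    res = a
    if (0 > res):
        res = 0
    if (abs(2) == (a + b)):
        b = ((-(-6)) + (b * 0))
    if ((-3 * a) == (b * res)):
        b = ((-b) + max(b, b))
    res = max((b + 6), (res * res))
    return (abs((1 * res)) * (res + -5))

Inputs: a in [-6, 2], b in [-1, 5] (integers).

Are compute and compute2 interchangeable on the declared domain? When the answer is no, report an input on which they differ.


Side by side, the visible changes include: branching structure differs, and min/max/abs usage differs, and statement counts differ, and comparison usage differs, and constant usage differs, and arithmetic usage differs.
As a probe, take a=1, b=5: compute runs res=1, then (abs(2) == (a + b)) is false, then ((-3 * a) == (b * res)) is false, then res=11, then returns 66; compute2 runs res=1, then (0 > res) is false, then (abs(2) == (a + b)) is false, then ((-3 * a) == (b * res)) is false, then res=11, then returns 66; both end at 66.
Checked all 63 inputs in the declared domain: the outputs agree on every one.
verdict: equivalent


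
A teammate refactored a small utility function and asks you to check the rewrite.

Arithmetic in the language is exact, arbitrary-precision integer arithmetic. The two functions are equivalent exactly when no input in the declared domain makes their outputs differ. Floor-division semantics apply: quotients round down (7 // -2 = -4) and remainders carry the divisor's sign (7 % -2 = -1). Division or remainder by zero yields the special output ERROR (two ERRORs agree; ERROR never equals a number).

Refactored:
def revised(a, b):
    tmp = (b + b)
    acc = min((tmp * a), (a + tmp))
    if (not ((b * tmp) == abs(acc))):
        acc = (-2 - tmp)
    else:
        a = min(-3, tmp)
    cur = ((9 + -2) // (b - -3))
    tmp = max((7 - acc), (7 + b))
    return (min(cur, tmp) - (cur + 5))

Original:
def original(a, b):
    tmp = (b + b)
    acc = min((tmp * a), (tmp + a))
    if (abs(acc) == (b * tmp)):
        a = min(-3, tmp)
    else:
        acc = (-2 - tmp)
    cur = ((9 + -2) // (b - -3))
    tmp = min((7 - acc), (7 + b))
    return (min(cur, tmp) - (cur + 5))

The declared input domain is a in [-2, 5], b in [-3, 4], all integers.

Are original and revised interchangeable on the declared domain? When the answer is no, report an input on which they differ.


There is a counterexample at a=2, b=-2: -7 on one side, -5 on the other.
original: tmp becomes -4; next acc becomes -8; next (abs(acc) == (b * tmp)) evaluates to true; next a becomes -4; next cur becomes 7; next tmp becomes 5; next final value -7
revised: tmp becomes -4; next acc becomes -8; next (not ((b * tmp) == abs(acc))) evaluates to false; next a becomes -4; next cur becomes 7; next tmp becomes 15; next final value -5
verdict: not equivalent; witness: a=2, b=-2


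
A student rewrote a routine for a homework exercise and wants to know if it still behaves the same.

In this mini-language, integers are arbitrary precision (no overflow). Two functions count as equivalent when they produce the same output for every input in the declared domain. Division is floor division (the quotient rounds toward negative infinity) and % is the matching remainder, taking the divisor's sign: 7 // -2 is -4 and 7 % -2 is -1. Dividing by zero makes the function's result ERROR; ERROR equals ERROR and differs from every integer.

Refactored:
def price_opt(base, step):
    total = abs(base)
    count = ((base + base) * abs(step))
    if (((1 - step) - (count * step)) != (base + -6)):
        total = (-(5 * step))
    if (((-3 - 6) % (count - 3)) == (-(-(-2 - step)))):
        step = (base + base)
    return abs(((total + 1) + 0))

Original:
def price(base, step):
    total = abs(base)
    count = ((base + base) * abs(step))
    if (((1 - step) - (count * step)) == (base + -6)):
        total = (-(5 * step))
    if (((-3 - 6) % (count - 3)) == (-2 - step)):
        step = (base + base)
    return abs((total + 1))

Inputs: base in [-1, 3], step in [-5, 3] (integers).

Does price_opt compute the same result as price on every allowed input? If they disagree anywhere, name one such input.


Input base=-1, step=-5: 2 from price versus 26 from price_opt.
verdict: not equivalent; witness: base=-1, step=-5


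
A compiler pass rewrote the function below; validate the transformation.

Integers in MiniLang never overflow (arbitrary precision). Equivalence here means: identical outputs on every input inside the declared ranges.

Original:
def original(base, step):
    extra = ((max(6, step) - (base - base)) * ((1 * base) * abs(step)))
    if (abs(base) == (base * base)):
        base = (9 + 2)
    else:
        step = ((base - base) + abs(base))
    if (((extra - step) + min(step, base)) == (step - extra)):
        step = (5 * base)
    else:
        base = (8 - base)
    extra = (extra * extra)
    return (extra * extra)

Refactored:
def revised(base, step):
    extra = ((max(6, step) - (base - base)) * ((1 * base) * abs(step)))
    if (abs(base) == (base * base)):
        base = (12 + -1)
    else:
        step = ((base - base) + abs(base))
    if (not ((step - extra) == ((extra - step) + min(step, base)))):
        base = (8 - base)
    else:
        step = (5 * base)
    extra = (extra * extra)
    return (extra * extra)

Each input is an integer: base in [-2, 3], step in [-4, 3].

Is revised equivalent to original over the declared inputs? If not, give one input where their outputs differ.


Changes here: boolean connective usage differs, plus constant usage differs; the full 48-point sweep finds no disagreement.
verdict: equivalent


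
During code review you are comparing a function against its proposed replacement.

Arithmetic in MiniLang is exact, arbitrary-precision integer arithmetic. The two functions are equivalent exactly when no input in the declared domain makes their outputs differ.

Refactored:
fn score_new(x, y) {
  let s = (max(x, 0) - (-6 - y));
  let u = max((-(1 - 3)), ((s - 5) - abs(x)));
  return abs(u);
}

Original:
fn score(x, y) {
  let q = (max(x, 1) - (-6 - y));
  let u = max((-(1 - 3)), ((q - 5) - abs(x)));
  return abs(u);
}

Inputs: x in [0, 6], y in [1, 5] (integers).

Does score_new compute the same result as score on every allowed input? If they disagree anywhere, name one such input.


Consider the input x=0, y=1.
score: q becomes 8; next u becomes 3; next final value 3
score_new: s becomes 7; next u becomes 2; next final value 2
3 against 2: the behavior changed.
verdict: not equivalent; witness: x=0, y=1


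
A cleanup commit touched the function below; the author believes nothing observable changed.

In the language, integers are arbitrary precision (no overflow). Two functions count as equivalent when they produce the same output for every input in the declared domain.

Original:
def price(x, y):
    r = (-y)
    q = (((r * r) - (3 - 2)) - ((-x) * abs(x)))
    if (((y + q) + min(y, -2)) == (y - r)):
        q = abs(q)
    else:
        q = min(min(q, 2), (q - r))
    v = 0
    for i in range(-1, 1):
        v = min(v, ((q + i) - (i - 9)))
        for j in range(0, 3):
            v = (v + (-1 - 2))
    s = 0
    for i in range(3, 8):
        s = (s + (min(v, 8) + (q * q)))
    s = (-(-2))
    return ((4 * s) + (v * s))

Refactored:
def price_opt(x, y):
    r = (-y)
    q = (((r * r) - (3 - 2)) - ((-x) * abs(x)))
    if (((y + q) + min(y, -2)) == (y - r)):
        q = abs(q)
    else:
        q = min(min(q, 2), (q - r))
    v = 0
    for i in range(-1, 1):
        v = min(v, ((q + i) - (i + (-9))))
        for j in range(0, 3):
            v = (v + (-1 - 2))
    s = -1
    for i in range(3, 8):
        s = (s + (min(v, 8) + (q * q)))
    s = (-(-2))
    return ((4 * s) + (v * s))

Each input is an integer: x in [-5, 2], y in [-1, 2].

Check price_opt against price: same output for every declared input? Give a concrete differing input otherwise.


Equivalent. The suspicious edit (`0` became `-1`) never changes the result for any input inside the declared domain.
Checked all 32 inputs in the declared domain: the outputs agree on every one.
Tracing x=-1, y=-1: price: r = 1; q = -1; (((y + q) + min(y, -2)) == (y - r)) -> false; q = -2; v = 0; [i=-1]; v = 0; [j=0]; v = -3; [j=1]; v = -6; [j=2]; v = -9; [i=0]; v = -9; [j=0]; v = -12; [j=1]; v = -15; [j=2]; v = -18; s = 0; [i=3]; s = -14; [i=4]; s = -28; [i=5]; s = -42; [i=6]; s = -56; [i=7]; s = -70; s = 2; return -28 | price_opt: r = 1; q = -1; (((y + q) + min(y, -2)) == (y - r)) -> false; q = -2; v = 0; [i=-1]; v = 0; [j=0]; v = -3; [j=1]; v = -6; [j=2]; v = -9; [i=0]; v = -9; [j=0]; v = -12; [j=1]; v = -15; [j=2]; v = -18; s = -1; [i=3]; s = -15; [i=4]; s = -29; [i=5]; s = -43; [i=6]; s = -57; [i=7]; s = -71; s = 2; return -28 — matching result -28.
verdict: equivalent


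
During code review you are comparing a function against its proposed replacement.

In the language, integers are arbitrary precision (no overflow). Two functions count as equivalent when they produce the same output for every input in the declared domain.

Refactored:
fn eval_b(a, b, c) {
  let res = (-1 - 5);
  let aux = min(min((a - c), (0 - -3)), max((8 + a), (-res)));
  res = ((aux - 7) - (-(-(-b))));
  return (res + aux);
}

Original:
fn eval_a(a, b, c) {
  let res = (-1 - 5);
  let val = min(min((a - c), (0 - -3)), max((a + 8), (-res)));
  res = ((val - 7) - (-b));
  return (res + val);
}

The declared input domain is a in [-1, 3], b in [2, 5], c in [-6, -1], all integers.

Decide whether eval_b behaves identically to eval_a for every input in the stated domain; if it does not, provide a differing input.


Reading the diff, among the changes: local variable names differ.
Tracing a=2, b=5, c=-4: eval_a: res=-6, then val=3, then res=1, then returns 4 | eval_b: res=-6, then aux=3, then res=1, then returns 4 — matching result 4.
An exhaustive pass over the 120 declared inputs shows identical outputs.
verdict: equivalent


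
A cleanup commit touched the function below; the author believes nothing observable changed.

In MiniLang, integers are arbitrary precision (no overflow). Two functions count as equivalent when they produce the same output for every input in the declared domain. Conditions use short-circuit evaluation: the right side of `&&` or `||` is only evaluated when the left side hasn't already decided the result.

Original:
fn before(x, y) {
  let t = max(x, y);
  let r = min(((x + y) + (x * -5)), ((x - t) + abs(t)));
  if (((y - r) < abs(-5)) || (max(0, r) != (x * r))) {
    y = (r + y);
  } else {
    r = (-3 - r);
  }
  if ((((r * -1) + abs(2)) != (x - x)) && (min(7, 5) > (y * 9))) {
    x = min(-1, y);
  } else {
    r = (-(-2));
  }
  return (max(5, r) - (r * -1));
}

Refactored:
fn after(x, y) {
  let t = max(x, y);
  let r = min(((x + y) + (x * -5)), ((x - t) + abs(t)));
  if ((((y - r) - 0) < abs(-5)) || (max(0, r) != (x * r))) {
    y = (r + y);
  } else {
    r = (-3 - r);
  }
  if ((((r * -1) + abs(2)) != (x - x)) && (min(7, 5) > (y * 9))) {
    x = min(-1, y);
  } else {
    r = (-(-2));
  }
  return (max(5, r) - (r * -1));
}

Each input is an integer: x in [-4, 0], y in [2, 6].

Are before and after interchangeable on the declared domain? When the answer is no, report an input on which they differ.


Changes here: arithmetic usage differs, plus constant usage differs; the full 25-point sweep finds no disagreement.
verdict: equivalent


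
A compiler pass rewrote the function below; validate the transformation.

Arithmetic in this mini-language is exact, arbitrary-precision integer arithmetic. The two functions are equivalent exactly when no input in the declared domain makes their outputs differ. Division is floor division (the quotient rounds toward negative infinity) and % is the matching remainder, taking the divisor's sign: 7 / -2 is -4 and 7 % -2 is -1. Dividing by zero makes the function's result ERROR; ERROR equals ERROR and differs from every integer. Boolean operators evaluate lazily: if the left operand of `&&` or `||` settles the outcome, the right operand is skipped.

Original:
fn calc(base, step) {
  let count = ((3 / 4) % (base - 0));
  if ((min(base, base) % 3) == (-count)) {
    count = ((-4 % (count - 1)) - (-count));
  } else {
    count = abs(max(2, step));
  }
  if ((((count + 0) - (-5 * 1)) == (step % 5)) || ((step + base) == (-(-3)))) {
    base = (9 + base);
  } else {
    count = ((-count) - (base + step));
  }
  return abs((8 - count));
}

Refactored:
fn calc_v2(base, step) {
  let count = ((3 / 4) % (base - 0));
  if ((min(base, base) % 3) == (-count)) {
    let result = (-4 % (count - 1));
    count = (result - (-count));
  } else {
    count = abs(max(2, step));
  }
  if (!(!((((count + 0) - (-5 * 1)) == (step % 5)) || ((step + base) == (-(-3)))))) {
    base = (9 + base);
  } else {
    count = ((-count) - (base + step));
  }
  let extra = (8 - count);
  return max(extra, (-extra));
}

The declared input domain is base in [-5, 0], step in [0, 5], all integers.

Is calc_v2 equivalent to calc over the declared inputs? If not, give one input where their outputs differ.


Differences: statement counts differ; min/max/abs usage differs; local variable names differ; boolean connective usage differs — yet all 36 inputs agree.
verdict: equivalent


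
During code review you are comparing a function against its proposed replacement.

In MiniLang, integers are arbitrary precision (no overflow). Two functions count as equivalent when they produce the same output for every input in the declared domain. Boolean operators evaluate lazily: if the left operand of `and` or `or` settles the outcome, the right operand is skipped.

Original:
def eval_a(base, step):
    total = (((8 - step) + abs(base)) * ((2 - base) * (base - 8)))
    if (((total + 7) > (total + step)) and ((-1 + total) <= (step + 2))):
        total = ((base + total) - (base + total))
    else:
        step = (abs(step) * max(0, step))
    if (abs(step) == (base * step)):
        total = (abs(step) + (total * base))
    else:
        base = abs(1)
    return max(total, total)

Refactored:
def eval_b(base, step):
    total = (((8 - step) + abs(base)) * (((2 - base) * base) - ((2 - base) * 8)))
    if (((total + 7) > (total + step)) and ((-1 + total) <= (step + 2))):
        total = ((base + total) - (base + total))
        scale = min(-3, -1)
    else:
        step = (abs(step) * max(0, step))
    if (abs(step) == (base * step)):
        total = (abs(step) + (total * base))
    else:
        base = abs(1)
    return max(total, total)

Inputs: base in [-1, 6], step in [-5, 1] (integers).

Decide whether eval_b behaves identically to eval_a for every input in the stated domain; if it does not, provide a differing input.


The two are interchangeable: arithmetic usage differs; min/max/abs usage differs; statement counts differ; local variable names differ; constant usage differs, and every declared input agrees.
As a probe, take base=4, step=-1: eval_a runs total := 104 | (((total + 7) > (total + step)) and ((-1 + total) <= (step + 2))): false | step := 0 | (abs(step) == (base * step)): true | total := 416 | result 416; eval_b runs total := 104 | (((total + 7) > (total + step)) and ((-1 + total) <= (step + 2))): false | step := 0 | (abs(step) == (base * step)): true | total := 416 | result 416; both end at 416.
Every one of the 56 inputs gives matching results.
verdict: equivalent


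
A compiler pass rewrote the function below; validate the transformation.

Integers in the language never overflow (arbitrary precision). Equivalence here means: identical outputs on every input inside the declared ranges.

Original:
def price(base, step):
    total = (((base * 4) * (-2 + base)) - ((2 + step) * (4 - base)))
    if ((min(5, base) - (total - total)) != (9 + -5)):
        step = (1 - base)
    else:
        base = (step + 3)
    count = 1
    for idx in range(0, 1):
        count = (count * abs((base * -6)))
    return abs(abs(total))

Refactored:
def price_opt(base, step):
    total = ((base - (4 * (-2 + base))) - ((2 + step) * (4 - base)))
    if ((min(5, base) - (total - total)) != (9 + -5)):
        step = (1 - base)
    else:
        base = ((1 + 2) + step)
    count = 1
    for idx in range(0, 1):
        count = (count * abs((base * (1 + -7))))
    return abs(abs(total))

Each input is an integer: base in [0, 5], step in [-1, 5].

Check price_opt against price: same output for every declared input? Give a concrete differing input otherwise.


These are not equivalent — on base=0, step=0 the outputs split (8 vs 0).
price: total = -8; ((min(5, base) - (total - total)) != (9 + -5)) -> true; step = 1; count = 1; [idx=0]; count = 0; return 8
price_opt: total = 0; ((min(5, base) - (total - total)) != (9 + -5)) -> true; step = 1; count = 1; [idx=0]; count = 0; return 0
verdict: not equivalent; witness: base=0, step=0


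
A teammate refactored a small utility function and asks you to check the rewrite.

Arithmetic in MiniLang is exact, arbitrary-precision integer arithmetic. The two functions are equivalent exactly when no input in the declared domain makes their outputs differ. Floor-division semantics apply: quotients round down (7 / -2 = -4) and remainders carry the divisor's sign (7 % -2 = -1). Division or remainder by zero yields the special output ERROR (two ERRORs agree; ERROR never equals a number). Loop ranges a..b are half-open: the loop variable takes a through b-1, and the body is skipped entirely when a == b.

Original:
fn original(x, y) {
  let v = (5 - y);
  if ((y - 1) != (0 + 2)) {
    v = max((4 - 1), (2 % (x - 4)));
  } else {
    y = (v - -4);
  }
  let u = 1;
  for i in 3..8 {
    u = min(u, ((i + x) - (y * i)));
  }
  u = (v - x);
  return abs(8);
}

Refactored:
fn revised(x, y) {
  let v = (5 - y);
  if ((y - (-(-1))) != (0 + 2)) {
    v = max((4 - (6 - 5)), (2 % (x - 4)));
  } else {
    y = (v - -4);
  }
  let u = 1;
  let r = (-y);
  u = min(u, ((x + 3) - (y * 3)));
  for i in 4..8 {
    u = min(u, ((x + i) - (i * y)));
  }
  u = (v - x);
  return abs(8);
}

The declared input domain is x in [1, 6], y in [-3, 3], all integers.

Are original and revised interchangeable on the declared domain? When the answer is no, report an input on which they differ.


The two are interchangeable: constant usage differs, min/max/abs usage differs, statement counts differ, loop structure differs, arithmetic usage differs, local variable names differ, and every declared input agrees.
Spot check at x=6, y=1 — original: v = 4; ((y - 1) != (0 + 2)) -> true; v = 3; u = 1; [i=3]; u = 1; [i=4]; u = 1; [i=5]; u = 1; [i=6]; u = 1; [i=7]; u = 1; u = -3; return 8. revised: v = 4; ((y - (-(-1))) != (0 + 2)) -> true; v = 3; u = 1; r = -1; u = 1; [i=4]; u = 1; [i=5]; u = 1; [i=6]; u = 1; [i=7]; u = 1; u = -3; return 8. Both give 8.
Checked all 42 inputs in the declared domain: the outputs agree on every one.
verdict: equivalent


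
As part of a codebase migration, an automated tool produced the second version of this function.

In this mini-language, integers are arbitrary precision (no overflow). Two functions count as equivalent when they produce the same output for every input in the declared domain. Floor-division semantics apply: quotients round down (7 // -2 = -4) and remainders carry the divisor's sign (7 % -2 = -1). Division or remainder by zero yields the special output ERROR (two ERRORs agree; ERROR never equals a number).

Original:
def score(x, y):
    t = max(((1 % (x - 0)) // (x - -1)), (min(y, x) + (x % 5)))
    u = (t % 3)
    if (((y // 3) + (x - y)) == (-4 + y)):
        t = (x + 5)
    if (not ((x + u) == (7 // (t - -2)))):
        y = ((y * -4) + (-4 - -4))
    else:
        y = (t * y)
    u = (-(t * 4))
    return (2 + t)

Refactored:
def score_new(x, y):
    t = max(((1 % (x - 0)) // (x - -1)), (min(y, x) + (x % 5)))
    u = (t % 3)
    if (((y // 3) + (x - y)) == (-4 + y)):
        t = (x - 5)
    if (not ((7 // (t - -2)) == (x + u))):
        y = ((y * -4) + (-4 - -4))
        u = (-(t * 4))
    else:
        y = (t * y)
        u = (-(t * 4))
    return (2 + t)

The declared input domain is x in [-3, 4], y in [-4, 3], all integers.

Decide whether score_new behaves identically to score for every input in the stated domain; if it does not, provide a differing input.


x=-2, y=1 yields 5 from score but -5 from score_new.
verdict: not equivalent; witness: x=-2, y=1


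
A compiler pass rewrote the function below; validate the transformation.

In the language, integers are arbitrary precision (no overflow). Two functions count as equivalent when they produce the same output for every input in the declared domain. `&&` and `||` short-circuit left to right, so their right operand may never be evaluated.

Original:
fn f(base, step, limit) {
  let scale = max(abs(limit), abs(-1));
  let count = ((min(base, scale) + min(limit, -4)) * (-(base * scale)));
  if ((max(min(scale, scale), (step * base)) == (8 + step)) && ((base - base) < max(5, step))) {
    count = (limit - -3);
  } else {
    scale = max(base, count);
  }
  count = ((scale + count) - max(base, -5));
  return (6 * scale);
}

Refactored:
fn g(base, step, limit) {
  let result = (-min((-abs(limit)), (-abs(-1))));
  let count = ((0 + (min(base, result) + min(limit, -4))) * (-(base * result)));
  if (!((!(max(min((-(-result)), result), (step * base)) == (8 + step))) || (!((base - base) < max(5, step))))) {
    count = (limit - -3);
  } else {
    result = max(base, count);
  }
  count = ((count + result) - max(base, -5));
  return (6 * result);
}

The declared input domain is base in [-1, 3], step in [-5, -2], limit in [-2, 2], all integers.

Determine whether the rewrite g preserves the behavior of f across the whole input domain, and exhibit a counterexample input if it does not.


Comparing the listings, the differences include: boolean connective usage differs, plus min/max/abs usage differs, plus arithmetic usage differs, plus constant usage differs, plus local variable names differ.
Tracing base=3, step=-4, limit=-2: f: scale := 2 | count := 12 | ((max(min(scale, scale), (step * base)) == (8 + step)) && ((base - base) < max(5, step))): false | scale := 12 | count := 21 | result 72 | g: result := 2 | count := 12 | (!((!(max(min((-(-result)), result), (step * base)) == (8 + step))) || (!((base - base) < max(5, step))))): false | result := 12 | count := 21 | result 72 — matching result 72.
Checked all 100 inputs in the declared domain: the outputs agree on every one.
verdict: equivalent


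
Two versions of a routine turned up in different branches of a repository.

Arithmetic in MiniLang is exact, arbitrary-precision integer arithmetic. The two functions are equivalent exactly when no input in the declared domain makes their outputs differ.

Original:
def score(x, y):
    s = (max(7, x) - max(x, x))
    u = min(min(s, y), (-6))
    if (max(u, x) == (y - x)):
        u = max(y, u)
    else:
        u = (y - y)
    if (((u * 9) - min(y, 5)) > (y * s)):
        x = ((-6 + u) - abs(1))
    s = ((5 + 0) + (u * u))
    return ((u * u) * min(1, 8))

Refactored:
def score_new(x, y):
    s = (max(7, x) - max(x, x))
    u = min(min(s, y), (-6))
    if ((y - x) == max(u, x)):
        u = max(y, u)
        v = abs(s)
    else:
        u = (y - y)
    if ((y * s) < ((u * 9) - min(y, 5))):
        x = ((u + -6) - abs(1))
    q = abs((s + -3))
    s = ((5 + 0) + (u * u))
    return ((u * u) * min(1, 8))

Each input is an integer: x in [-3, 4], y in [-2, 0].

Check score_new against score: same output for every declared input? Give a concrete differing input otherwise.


Reading the diff, among the changes: arithmetic usage differs, and comparison usage differs, and local variable names differ, and min/max/abs usage differs, and statement counts differ, and constant usage differs.
Spot check at x=2, y=-1 — score: s becomes 5; next u becomes -6; next (max(u, x) == (y - x)) evaluates to false; next u becomes 0; next (((u * 9) - min(y, 5)) > (y * s)) evaluates to true; next x becomes -7; next s becomes 5; next final value 0. score_new: s becomes 5; next u becomes -6; next ((y - x) == max(u, x)) evaluates to false; next u becomes 0; next ((y * s) < ((u * 9) - min(y, 5))) evaluates to true; next x becomes -7; next q becomes 2; next s becomes 5; next final value 0. Both give 0.
Checked all 24 inputs in the declared domain: the outputs agree on every one.
verdict: equivalent


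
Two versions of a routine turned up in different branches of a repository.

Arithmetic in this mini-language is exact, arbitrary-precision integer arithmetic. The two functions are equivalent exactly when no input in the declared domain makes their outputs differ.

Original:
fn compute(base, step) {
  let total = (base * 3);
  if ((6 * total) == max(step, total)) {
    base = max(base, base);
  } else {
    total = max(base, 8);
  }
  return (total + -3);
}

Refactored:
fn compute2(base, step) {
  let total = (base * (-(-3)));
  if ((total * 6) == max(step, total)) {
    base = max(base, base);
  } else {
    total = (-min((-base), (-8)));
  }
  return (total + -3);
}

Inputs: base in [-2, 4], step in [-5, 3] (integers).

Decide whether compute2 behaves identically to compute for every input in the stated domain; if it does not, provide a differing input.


Differences: min/max/abs usage differs — yet all 63 inputs agree.
verdict: equivalent


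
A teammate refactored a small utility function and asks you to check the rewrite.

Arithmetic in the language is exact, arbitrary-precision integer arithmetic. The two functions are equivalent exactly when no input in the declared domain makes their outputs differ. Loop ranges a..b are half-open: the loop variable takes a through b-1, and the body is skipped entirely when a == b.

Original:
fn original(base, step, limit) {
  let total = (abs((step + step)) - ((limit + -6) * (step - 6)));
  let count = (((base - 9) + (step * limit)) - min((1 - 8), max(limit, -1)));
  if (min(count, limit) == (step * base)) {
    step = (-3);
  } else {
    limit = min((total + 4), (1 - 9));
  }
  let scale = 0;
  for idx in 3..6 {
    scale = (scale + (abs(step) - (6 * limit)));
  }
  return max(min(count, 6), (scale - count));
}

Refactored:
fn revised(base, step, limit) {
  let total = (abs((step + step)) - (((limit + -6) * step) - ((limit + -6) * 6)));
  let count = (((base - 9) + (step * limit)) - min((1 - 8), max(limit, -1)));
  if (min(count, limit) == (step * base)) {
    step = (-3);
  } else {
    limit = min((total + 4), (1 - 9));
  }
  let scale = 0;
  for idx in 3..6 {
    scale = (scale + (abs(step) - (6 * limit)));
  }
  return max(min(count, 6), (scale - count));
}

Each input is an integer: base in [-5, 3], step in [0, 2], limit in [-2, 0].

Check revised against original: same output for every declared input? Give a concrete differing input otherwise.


Reading the diff, among the changes: constant usage differs; also arithmetic usage differs.
One worked example (base=-5, step=1, limit=0) — original: total = -28; count = -7; (min(count, limit) == (step * base)) -> false; limit = -24; scale = 0; [idx=3]; scale = 145; [idx=4]; scale = 290; [idx=5]; scale = 435; return 442; revised: total = -28; count = -7; (min(count, limit) == (step * base)) -> false; limit = -24; scale = 0; [idx=3]; scale = 145; [idx=4]; scale = 290; [idx=5]; scale = 435; return 442; agreement on 442.
Every one of the 81 inputs gives matching results.
verdict: equivalent


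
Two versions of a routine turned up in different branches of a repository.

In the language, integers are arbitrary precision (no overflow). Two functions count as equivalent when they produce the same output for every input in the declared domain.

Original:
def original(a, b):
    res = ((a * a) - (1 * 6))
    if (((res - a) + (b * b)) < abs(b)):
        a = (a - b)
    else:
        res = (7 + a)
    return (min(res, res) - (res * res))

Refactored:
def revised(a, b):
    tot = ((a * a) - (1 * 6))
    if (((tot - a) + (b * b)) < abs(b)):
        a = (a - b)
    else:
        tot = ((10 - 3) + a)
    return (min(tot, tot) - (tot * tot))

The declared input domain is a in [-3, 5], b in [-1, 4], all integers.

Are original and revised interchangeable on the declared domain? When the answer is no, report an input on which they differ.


Equivalent — the differences include arithmetic usage differs, plus constant usage differs, plus local variable names differ, yet no declared input distinguishes the two.
Tracing a=3, b=2: original: res = 3; (((res - a) + (b * b)) < abs(b)) -> false; res = 10; return -90 | revised: tot = 3; (((tot - a) + (b * b)) < abs(b)) -> false; tot = 10; return -90 — matching result -90.
Checked all 54 inputs in the declared domain: the outputs agree on every one.
verdict: equivalent


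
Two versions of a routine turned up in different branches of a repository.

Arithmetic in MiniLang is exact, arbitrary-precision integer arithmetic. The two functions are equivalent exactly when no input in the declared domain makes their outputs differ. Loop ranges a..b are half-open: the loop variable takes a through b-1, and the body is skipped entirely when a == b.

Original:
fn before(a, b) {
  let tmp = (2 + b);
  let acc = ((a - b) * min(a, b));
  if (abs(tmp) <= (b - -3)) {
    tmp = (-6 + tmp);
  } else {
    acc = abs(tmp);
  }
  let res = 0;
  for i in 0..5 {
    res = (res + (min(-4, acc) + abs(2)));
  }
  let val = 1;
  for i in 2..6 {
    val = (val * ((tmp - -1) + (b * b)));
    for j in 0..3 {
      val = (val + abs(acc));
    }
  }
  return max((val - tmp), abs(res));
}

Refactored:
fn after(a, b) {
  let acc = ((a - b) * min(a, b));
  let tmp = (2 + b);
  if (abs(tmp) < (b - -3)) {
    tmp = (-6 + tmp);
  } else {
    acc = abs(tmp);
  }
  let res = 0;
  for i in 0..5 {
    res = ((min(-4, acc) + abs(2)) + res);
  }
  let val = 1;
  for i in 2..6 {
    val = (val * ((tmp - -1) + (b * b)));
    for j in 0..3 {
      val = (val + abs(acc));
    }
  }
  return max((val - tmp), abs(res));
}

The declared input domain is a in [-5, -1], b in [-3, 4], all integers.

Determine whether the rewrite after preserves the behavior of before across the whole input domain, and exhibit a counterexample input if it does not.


The suspicious edit (`(abs(tmp) <= (b - -3))` became `(abs(tmp) < (b - -3))`) never changes the result for any input inside the declared domain.
Spot check at a=-2, b=-3 — before: tmp = -1; acc = -3; (abs(tmp) <= (b - -3)) -> false; acc = 1; res = 0; [i=0]; res = -2; [i=1]; res = -4; [i=2]; res = -6; [i=3]; res = -8; [i=4]; res = -10; val = 1; [i=2]; val = 9; [j=0]; val = 10; [j=1]; val = 11; [j=2]; val = 12; [i=3]; val = 108; [j=0]; val = 109; [j=1]; val = 110; [j=2]; val = 111; [i=4]; val = 999; [j=0]; val = 1000; [j=1]; val = 1001; [j=2]; val = 1002; [i=5]; val = 9018; [j=0]; val = 9019; [j=1]; val = 9020; [j=2]; val = 9021; return 9022. after: acc = -3; tmp = -1; (abs(tmp) < (b - -3)) -> false; acc = 1; res = 0; [i=0]; res = -2; [i=1]; res = -4; [i=2]; res = -6; [i=3]; res = -8; [i=4]; res = -10; val = 1; [i=2]; val = 9; [j=0]; val = 10; [j=1]; val = 11; [j=2]; val = 12; [i=3]; val = 108; [j=0]; val = 109; [j=1]; val = 110; [j=2]; val = 111; [i=4]; val = 999; [j=0]; val = 1000; [j=1]; val = 1001; [j=2]; val = 1002; [i=5]; val = 9018; [j=0]; val = 9019; [j=1]; val = 9020; [j=2]; val = 9021; return 9022. Both give 9022.
Sweeping the whole domain (40 inputs) finds no disagreement.
verdict: equivalent


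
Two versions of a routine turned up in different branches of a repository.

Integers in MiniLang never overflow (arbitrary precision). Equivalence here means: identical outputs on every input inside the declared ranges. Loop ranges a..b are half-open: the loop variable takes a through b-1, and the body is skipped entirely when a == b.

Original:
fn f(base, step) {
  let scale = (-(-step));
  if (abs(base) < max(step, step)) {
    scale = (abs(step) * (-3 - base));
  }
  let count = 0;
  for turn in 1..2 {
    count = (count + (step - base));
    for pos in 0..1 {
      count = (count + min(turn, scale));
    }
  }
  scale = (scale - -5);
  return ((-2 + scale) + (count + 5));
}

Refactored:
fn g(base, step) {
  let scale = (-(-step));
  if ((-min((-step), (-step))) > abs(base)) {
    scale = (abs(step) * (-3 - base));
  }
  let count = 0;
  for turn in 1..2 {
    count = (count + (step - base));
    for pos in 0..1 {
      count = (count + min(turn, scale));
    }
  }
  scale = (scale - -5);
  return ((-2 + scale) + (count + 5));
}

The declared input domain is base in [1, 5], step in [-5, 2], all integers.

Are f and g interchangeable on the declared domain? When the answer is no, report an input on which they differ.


This is a faithful refactor — comparison usage differs, min/max/abs usage differs, but the computed results match everywhere.
As a probe, take base=2, step=0: f runs scale becomes 0; next (abs(base) < max(step, step)) evaluates to false; next count becomes 0; next at turn=1:; next count becomes -2; next at pos=0:; next count becomes -2; next scale becomes 5; next final value 6; g runs scale becomes 0; next ((-min((-step), (-step))) > abs(base)) evaluates to false; next count becomes 0; next at turn=1:; next count becomes -2; next at pos=0:; next count becomes -2; next scale becomes 5; next final value 6; both end at 6.
Across all 40 domain points the two functions coincide.
verdict: equivalent
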